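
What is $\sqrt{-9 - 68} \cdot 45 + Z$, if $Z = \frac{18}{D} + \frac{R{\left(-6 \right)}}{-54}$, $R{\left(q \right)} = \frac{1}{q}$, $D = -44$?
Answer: $- \frac{1447}{3564} + 45 i \sqrt{77} \approx -0.406 + 394.87 i$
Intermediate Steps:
$Z = - \frac{1447}{3564}$ ($Z = \frac{18}{-44} + \frac{1}{\left(-6\right) \left(-54\right)} = 18 \left(- \frac{1}{44}\right) - - \frac{1}{324} = - \frac{9}{22} + \frac{1}{324} = - \frac{1447}{3564} \approx -0.406$)
$\sqrt{-9 - 68} \cdot 45 + Z = \sqrt{-9 - 68} \cdot 45 - \frac{1447}{3564} = \sqrt{-77} \cdot 45 - \frac{1447}{3564} = i \sqrt{77} \cdot 45 - \frac{1447}{3564} = 45 i \sqrt{77} - \frac{1447}{3564} = - \frac{1447}{3564} + 45 i \sqrt{77}$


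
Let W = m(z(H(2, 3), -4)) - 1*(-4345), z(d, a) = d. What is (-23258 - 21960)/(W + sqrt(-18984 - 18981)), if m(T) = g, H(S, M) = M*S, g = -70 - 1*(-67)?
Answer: -196336556/18890929 + 45218*I*sqrt(37965)/18890929 ≈ -10.393 + 0.46639*I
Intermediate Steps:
g = -3 (g = -70 + 67 = -3)
m(T) = -3
W = 4342 (W = -3 - 1*(-4345) = -3 + 4345 = 4342)
(-23258 - 21960)/(W + sqrt(-18984 - 18981)) = (-23258 - 21960)/(4342 + sqrt(-18984 - 18981)) = -45218/(4342 + sqrt(-37965)) = -45218/(4342 + I*sqrt(37965))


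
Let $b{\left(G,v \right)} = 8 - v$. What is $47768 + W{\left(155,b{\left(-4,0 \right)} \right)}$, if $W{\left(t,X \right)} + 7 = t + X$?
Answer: $47924$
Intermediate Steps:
$W{\left(t,X \right)} = -7 + X + t$ ($W{\left(t,X \right)} = -7 + \left(t + X\right) = -7 + \left(X + t\right) = -7 + X + t$)
$47768 + W{\left(155,b{\left(-4,0 \right)} \right)} = 47768 + \left(-7 + \left(8 - 0\right) + 155\right) = 47768 + \left(-7 + \left(8 + 0\right) + 155\right) = 47768 + \left(-7 + 8 + 155\right) = 47768 + 156 = 47924$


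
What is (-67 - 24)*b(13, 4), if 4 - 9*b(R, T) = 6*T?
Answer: 1820/9 ≈ 202.22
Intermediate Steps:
b(R, T) = 4/9 - 2*T/3
(-67 - 24)*b(13, 4) = (-67 - 24)*(4/9 - ⅔*4) = -91*(4/9 - 8/3) = -91*(-20/9) = 1820/9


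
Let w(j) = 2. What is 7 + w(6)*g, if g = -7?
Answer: -7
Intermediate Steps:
7 + w(6)*g = 7 + 2*(-7) = 7 - 14 = -7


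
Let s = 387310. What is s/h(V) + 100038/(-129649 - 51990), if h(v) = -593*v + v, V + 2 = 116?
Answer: -38550982817/6129226416 ≈ -6.2897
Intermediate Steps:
V = 114 (V = -2 + 116 = 114)
h(v) = -592*v
s/h(V) + 100038/(-129649 - 51990) = 387310/((-592*114)) + 100038/(-129649 - 51990) = 387310/(-67488) + 100038/(-181639) = 387310*(-1/67488) + 100038*(-1/181639) = -193655/33744 - 100038/181639 = -38550982817/6129226416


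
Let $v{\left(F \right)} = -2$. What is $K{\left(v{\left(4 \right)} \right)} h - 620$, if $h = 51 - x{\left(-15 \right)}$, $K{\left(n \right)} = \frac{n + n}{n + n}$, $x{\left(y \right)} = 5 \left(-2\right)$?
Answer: $-559$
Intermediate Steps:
$x{\left(y \right)} = -10$
$K{\left(n \right)} = 1$ ($K{\left(n \right)} = \frac{2 n}{2 n} = 2 n \frac{1}{2 n} = 1$)
$h = 61$ ($h = 51 - -10 = 51 + 10 = 61$)
$K{\left(v{\left(4 \right)} \right)} h - 620 = 1 \cdot 61 - 620 = 61 - 620 = -559$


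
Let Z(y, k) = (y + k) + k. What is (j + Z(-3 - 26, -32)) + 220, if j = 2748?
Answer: 2875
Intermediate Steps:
Z(y, k) = y + 2*k (Z(y, k) = (k + y) + k = y + 2*k)
(j + Z(-3 - 26, -32)) + 220 = (2748 + ((-3 - 26) + 2*(-32))) + 220 = (2748 + (-29 - 64)) + 220 = (2748 - 93) + 220 = 2655 + 220 = 2875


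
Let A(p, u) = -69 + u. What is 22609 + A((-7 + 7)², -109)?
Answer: 22431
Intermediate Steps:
22609 + A((-7 + 7)², -109) = 22609 + (-69 - 109) = 22609 - 178 = 22431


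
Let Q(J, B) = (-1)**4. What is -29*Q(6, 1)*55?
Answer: -1595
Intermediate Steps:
Q(J, B) = 1
-29*Q(6, 1)*55 = -29*1*55 = -29*55 = -1595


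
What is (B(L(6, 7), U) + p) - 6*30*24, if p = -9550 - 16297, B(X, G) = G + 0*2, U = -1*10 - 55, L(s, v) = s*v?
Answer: -30232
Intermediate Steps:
U = -65 (U = -10 - 55 = -65)
B(X, G) = G (B(X, G) = G + 0 = G)
p = -25847
(B(L(6, 7), U) + p) - 6*30*24 = (-65 - 25847) - 6*30*24 = -25912 - 180*24 = -25912 - 4320 = -30232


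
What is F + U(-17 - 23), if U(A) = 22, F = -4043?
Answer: -4021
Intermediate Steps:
F + U(-17 - 23) = -4043 + 22 = -4021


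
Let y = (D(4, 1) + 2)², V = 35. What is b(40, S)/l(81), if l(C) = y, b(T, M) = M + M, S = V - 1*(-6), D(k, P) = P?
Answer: 82/9 ≈ 9.1111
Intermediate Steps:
S = 41 (S = 35 - 1*(-6) = 35 + 6 = 41)
b(T, M) = 2*M
y = 9 (y = (1 + 2)² = 3² = 9)
l(C) = 9
b(40, S)/l(81) = (2*41)/9 = 82*(⅑) = 82/9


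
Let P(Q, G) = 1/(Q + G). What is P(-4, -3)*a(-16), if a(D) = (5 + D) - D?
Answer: -5/7 ≈ -0.71429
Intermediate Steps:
P(Q, G) = 1/(G + Q)
a(D) = 5
P(-4, -3)*a(-16) = 5/(-3 - 4) = 5/(-7) = -⅐*5 = -5/7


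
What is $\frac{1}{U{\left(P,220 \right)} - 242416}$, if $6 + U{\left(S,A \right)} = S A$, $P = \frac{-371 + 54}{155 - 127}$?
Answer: $- \frac{7}{1714389} \approx -4.0831 \cdot 10^{-6}$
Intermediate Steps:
$P = - \frac{317}{28} \approx -11.321$
$U{\left(S,A \right)} = -6 + A S$ ($U{\left(S,A \right)} = -6 + S A = -6 + A S$)
$\frac{1}{U{\left(P,220 \right)} - 242416} = \frac{1}{\left(-6 + 220 \left(- \frac{317}{28}\right)\right) - 242416} = \frac{1}{\left(-6 - \frac{17435}{7}\right) - 242416} = \frac{1}{- \frac{17477}{7} - 242416} = \frac{1}{- \frac{1714389}{7}} = - \frac{7}{1714389}$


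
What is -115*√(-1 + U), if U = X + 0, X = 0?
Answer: -115*I ≈ -115.0*I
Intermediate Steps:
U = 0 (U = 0 + 0 = 0)
-115*√(-1 + U) = -115*√(-1 + 0) = -115*I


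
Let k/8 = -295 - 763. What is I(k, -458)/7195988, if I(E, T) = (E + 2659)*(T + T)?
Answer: 1329345/1798997 ≈ 0.73894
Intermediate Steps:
k = -8464 (k = 8*(-295 - 763) = 8*(-1058) = -8464)
I(E, T) = 2*T*(2659 + E) (I(E, T) = (2659 + E)*(2*T) = 2*T*(2659 + E))
I(k, -458)/7195988 = (2*(-458)*(2659 - 8464))/7195988 = (2*(-458)*(-5805))*(1/7195988) = 5317380*(1/7195988) = 1329345/1798997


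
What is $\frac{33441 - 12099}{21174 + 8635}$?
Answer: $\frac{21342}{29809} \approx 0.71596$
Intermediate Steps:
$\frac{33441 - 12099}{21174 + 8635} = \frac{21342}{29809}$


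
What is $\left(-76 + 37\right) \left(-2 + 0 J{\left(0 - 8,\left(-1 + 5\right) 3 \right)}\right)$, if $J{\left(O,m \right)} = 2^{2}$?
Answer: $78$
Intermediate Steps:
$J{\left(O,m \right)} = 4$
$\left(-76 + 37\right) \left(-2 + 0 J{\left(0 - 8,\left(-1 + 5\right) 3 \right)}\right) = \left(-76 + 37\right) \left(-2 + 0 \cdot 4\right) = - 39 \left(-2 + 0\right) = \left(-39\right) \left(-2\right) = 78$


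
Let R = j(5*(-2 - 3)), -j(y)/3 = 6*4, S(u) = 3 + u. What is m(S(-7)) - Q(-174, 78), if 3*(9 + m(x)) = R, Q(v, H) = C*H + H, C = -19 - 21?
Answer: 3009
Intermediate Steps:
C = -40
Q(v, H) = -39*H (Q(v, H) = -40*H + H = -39*H)
j(y) = -72 (j(y) = -18*4 = -3*24 = -72)
R = -72
m(x) = -33 (m(x) = -9 + (1/3)*(-72) = -9 - 24 = -33)
m(S(-7)) - Q(-174, 78) = -33 - (-39)*78 = -33 - 1*(-3042) = -33 + 3042 = 3009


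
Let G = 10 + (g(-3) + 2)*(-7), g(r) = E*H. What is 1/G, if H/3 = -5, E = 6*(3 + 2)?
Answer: 1/3146 ≈ 0.00031786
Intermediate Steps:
E = 30 (E = 6*5 = 30)
H = -15 (H = 3*(-5) = -15)
g(r) = -450 (g(r) = 30*(-15) = -450)
G = 3146 (G = 10 + (-450 + 2)*(-7) = 10 - 448*(-7) = 10 + 3136 = 3146)
1/G = 1/3146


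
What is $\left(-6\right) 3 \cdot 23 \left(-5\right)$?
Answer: $2070$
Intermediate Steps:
$\left(-6\right) 3 \cdot 23 \left(-5\right) = \left(-18\right) 23 \left(-5\right) = \left(-414\right) \left(-5\right) = 2070$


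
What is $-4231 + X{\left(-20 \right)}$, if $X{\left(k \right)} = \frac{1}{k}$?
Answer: $- \frac{84621}{20} \approx -4231.0$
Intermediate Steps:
$-4231 + X{\left(-20 \right)} = -4231 + \frac{1}{-20} = -4231 - \frac{1}{20} = - \frac{84621}{20}$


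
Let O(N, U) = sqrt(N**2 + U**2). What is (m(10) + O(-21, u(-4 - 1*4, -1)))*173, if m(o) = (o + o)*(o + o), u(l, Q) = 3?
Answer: 69200 + 2595*sqrt(2) ≈ 72870.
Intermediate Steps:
m(o) = 4*o**2 (m(o) = (2*o)*(2*o) = 4*o**2)
(m(10) + O(-21, u(-4 - 1*4, -1)))*173 = (4*10**2 + sqrt((-21)**2 + 3**2))*173 = (4*100 + sqrt(441 + 9))*173 = (400 + sqrt(450))*173 = (400 + 15*sqrt(2))*173 = 69200 + 2595*sqrt(2)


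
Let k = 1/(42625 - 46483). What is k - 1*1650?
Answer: -6365701/3858 ≈ -1650.0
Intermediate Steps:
k = -1/3858 (k = 1/(-3858) = -1/3858 ≈ -0.00025920)
k - 1*1650 = -1/3858 - 1*1650 = -1/3858 - 1650 = -6365701/3858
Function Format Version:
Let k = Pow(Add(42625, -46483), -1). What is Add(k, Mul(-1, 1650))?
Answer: Rational(-6365701, 3858) ≈ -1650.0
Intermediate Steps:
k = Rational(-1, 3858) (k = Pow(-3858, -1) = Rational(-1, 3858) ≈ -0.00025920)
Add(k, Mul(-1, 1650)) = Add(Rational(-1, 3858), Mul(-1, 1650)) = Add(Rational(-1, 3858), -1650) = Rational(-6365701, 3858)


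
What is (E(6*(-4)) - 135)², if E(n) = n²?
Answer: 194481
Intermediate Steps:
(E(6*(-4)) - 135)² = ((6*(-4))² - 135)² = ((-24)² - 135)² = (576 - 135)² = 441² = 194481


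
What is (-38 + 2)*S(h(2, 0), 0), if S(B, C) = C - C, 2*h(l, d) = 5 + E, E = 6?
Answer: 0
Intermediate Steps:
h(l, d) = 11/2 (h(l, d) = (5 + 6)/2 = (½)*11 = 11/2)
S(B, C) = 0
(-38 + 2)*S(h(2, 0), 0) = (-38 + 2)*0 = -36*0 = 0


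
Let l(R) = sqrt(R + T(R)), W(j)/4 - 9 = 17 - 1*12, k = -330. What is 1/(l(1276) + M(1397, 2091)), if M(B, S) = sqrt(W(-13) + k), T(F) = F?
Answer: 1/(2*sqrt(638) + I*sqrt(274)) ≈ 0.017876 - 0.0058574*I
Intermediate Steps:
W(j) = 56 (W(j) = 36 + 4*(17 - 1*12) = 36 + 4*(17 - 12) = 36 + 4*5 = 36 + 20 = 56)
l(R) = sqrt(2)*sqrt(R) (l(R) = sqrt(R + R) = sqrt(2*R) = sqrt(2)*sqrt(R))
M(B, S) = I*sqrt(274) (M(B, S) = sqrt(56 - 330) = sqrt(-274) = I*sqrt(274))
1/(l(1276) + M(1397, 2091)) = 1/(sqrt(2)*sqrt(1276) + I*sqrt(274)) = 1/(sqrt(2)*(2*sqrt(319)) + I*sqrt(274)) = 1/(2*sqrt(638) + I*sqrt(274))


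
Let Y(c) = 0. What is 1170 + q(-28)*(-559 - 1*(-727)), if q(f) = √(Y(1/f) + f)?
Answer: 1170 + 336*I*√7 ≈ 1170.0 + 888.97*I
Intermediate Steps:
q(f) = √f (q(f) = √(0 + f) = √f)
1170 + q(-28)*(-559 - 1*(-727)) = 1170 + √(-28)*(-559 - 1*(-727)) = 1170 + (2*I*√7)*(-559 + 727) = 1170 + (2*I*√7)*168 = 1170 + 336*I*√7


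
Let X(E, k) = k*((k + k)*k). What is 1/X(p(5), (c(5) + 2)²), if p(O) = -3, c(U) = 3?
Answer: 1/31250 ≈ 3.2000e-5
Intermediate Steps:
X(E, k) = 2*k³ (X(E, k) = k*((2*k)*k) = k*(2*k²) = 2*k³)
1/X(p(5), (c(5) + 2)²) = 1/(2*((3 + 2)²)³) = 1/(2*(5²)³) = 1/(2*25³) = 1/(2*15625) = 1/31250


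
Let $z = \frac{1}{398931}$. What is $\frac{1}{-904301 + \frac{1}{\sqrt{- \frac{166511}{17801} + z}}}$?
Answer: $- \frac{60069443614723940}{54320857930245575036671} + \frac{2 i \sqrt{117929591118735749535}}{54320857930245575036671} \approx -1.1058 \cdot 10^{-6} + 3.9983 \cdot 10^{-13} i$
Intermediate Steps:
$z = \frac{1}{398931} \approx 2.5067 \cdot 10^{-6}$
$\frac{1}{-904301 + \frac{1}{\sqrt{- \frac{166511}{17801} + z}}} = \frac{1}{-904301 + \frac{1}{\sqrt{- \frac{166511}{17801} + \frac{1}{398931}}}} = \frac{1}{-904301 + \frac{1}{\sqrt{- \frac{66426381940}{7101370731}}}} = \frac{1}{-904301 + \frac{1}{\frac{2}{7101370731} i \sqrt{117929591118735749535}}} = \frac{1}{-904301 - \frac{i \sqrt{117929591118735749535}}{33213190970}}$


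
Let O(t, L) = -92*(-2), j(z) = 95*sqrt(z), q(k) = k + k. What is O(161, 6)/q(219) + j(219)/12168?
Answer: 92/219 + 95*sqrt(219)/12168 ≈ 0.53563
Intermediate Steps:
q(k) = 2*k
O(t, L) = 184
O(161, 6)/q(219) + j(219)/12168 = 184/((2*219)) + (95*sqrt(219))/12168 = 184/438 + (95*sqrt(219))*(1/12168) = 184*(1/438) + 95*sqrt(219)/12168 = 92/219 + 95*sqrt(219)/12168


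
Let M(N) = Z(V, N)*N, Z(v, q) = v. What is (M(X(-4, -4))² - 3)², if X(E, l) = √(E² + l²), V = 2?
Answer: 15625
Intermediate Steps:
M(N) = 2*N
(M(X(-4, -4))² - 3)² = ((2*√((-4)² + (-4)²))² - 3)² = ((2*√(16 + 16))² - 3)² = ((2*√32)² - 3)² = ((2*(4*√2))² - 3)² = ((8*√2)² - 3)² = (128 - 3)² = 125² = 15625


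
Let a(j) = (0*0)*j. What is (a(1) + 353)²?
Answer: 124609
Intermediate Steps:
a(j) = 0 (a(j) = 0*j = 0)
(a(1) + 353)² = (0 + 353)² = 353² = 124609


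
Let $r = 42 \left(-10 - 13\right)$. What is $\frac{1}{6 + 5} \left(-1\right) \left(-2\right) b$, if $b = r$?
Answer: $- \frac{1932}{11} \approx -175.64$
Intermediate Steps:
$r = -966$ ($r = 42 \left(-23\right) = -966$)
$b = -966$
$\frac{1}{6 + 5} \left(-1\right) \left(-2\right) b = \frac{1}{6 + 5} \left(-1\right) \left(-2\right) \left(-966\right) = \frac{1}{11} \left(-1\right) \left(-2\right) \left(-966\right) = \left(- \frac{1}{11}\right) \left(-2\right) \left(-966\right) = \frac{2}{11} \left(-966\right) = - \frac{1932}{11}$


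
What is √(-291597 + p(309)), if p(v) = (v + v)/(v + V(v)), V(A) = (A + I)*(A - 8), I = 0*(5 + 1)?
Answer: I*√6648703046/151 ≈ 540.0*I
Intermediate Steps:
I = 0 (I = 0*6 = 0)
V(A) = A*(-8 + A) (V(A) = (A + 0)*(A - 8) = A*(-8 + A))
p(v) = 2*v/(v + v*(-8 + v)) (p(v) = (v + v)/(v + v*(-8 + v)) = (2*v)/(v + v*(-8 + v)) = 2*v/(v + v*(-8 + v)))
√(-291597 + p(309)) = √(-291597 + 2/(-7 + 309)) = √(-291597 + 2/302) = √(-291597 + 2*(1/302)) = √(-291597 + 1/151) = √(-44031146/151) = I*√6648703046/151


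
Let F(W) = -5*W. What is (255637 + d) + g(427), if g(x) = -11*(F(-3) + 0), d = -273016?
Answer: -17544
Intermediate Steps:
g(x) = -165 (g(x) = -11*(-5*(-3) + 0) = -11*(15 + 0) = -11*15 = -165)
(255637 + d) + g(427) = (255637 - 273016) - 165 = -17379 - 165 = -17544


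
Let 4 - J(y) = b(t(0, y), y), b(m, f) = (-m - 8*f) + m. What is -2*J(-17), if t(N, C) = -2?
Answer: 264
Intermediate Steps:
b(m, f) = -8*f
J(y) = 4 + 8*y (J(y) = 4 - (-8)*y = 4 + 8*y)
-2*J(-17) = -2*(4 + 8*(-17)) = -2*(4 - 136) = -2*(-132) = 264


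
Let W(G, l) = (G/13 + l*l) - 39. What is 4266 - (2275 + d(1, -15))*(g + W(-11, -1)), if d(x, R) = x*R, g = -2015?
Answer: 60397458/13 ≈ 4.6460e+6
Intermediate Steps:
W(G, l) = -39 + l² + G/13 (W(G, l) = (G/13 + l²) - 39 = (l² + G/13) - 39 = -39 + l² + G/13)
d(x, R) = R*x
4266 - (2275 + d(1, -15))*(g + W(-11, -1)) = 4266 - (2275 - 15*1)*(-2015 + (-39 + (-1)² + (1/13)*(-11))) = 4266 - (2275 - 15)*(-2015 + (-39 + 1 - 11/13)) = 4266 - 2260*(-2015 - 505/13) = 4266 - 2260*(-26700)/13 = 4266 - 1*(-60342000/13) = 4266 + 60342000/13 = 60397458/13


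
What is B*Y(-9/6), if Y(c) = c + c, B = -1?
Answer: 3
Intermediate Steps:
Y(c) = 2*c
B*Y(-9/6) = -2*(-9/6) = -2*(-9*⅙) = -2*(-3)/2 = -1*(-3) = 3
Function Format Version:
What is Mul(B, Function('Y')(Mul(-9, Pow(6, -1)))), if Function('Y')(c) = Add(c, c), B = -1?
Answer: 3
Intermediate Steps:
Function('Y')(c) = Mul(2, c)
Mul(B, Function('Y')(Mul(-9, Pow(6, -1)))) = Mul(-1, Mul(2, Mul(-9, Pow(6, -1)))) = Mul(-1, Mul(2, Mul(-9, Rational(1, 6)))) = Mul(-1, Mul(2, Rational(-3, 2))) = Mul(-1, -3) = 3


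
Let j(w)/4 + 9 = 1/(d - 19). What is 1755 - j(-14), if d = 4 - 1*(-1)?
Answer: 12539/7 ≈ 1791.3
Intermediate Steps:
d = 5 (d = 4 + 1 = 5)
j(w) = -254/7 (j(w) = -36 + 4/(5 - 19) = -36 + 4/(-14) = -36 + 4*(-1/14) = -36 - 2/7 = -254/7)
1755 - j(-14) = 1755 - 1*(-254/7) = 1755 + 254/7 = 12539/7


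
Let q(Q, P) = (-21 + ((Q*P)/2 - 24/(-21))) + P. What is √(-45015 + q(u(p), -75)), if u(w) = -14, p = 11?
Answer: I*√2184658/7 ≈ 211.15*I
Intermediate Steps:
q(Q, P) = -139/7 + P + P*Q/2 (q(Q, P) = (-21 + ((P*Q)*(½) - 24*(-1/21))) + P = (-21 + (P*Q/2 + 8/7)) + P = (-21 + (8/7 + P*Q/2)) + P = (-139/7 + P*Q/2) + P = -139/7 + P + P*Q/2)
√(-45015 + q(u(p), -75)) = √(-45015 + (-139/7 - 75 + (½)*(-75)*(-14))) = √(-45015 + (-139/7 - 75 + 525)) = √(-45015 + 3011/7) = √(-312094/7) = I*√2184658/7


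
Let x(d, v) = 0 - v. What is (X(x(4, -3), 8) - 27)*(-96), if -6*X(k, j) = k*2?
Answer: 2688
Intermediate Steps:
x(d, v) = -v
X(k, j) = -k/3 (X(k, j) = -k*2/6 = -k/3)
(X(x(4, -3), 8) - 27)*(-96) = (-(-1)*(-3)/3 - 27)*(-96) = (-⅓*3 - 27)*(-96) = (-1 - 27)*(-96) = -28*(-96) = 2688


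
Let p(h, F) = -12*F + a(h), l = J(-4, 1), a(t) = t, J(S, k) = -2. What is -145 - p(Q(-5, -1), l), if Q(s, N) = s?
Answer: -164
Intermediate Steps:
l = -2
p(h, F) = h - 12*F (p(h, F) = -12*F + h = h - 12*F)
-145 - p(Q(-5, -1), l) = -145 - (-5 - 12*(-2)) = -145 - (-5 + 24) = -145 - 1*19 = -145 - 19 = -164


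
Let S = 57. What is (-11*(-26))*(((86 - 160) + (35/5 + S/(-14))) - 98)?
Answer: -338481/7 ≈ -48354.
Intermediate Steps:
(-11*(-26))*(((86 - 160) + (35/5 + S/(-14))) - 98) = (-11*(-26))*(((86 - 160) + (35/5 + 57/(-14))) - 98) = 286*((-74 + (35*(⅕) + 57*(-1/14))) - 98) = 286*((-74 + (7 - 57/14)) - 98) = 286*((-74 + 41/14) - 98) = 286*(-995/14 - 98) = 286*(-2367/14) = -338481/7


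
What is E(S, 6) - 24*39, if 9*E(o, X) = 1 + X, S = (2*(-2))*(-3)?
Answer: -8417/9 ≈ -935.22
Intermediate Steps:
S = 12 (S = -4*(-3) = 12)
E(o, X) = ⅑ + X/9 (E(o, X) = (1 + X)/9 = ⅑ + X/9)
E(S, 6) - 24*39 = (⅑ + (⅑)*6) - 24*39 = (⅑ + ⅔) - 936 = 7/9 - 936 = -8417/9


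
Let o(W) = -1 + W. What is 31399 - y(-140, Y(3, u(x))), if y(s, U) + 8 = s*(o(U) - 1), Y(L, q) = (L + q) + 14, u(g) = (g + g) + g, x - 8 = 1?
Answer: 37287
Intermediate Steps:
x = 9 (x = 8 + 1 = 9)
u(g) = 3*g (u(g) = 2*g + g = 3*g)
Y(L, q) = 14 + L + q
y(s, U) = -8 + s*(-2 + U) (y(s, U) = -8 + s*((-1 + U) - 1) = -8 + s*(-2 + U))
31399 - y(-140, Y(3, u(x))) = 31399 - (-8 - 1*(-140) - 140*(-1 + (14 + 3 + 3*9))) = 31399 - (-8 + 140 - 140*(-1 + (14 + 3 + 27))) = 31399 - (-8 + 140 - 140*(-1 + 44)) = 31399 - (-8 + 140 - 140*43) = 31399 - (-8 + 140 - 6020) = 31399 - 1*(-5888) = 31399 + 5888 = 37287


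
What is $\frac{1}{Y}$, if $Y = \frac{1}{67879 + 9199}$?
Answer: $77078$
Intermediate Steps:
$Y = \frac{1}{77078} \approx 1.2974 \cdot 10^{-5}$
$\frac{1}{Y} = \frac{1}{\frac{1}{77078}} = 77078$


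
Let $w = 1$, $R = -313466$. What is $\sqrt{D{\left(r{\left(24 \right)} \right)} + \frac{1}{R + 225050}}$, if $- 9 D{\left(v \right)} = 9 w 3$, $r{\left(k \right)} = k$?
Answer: $\frac{i \sqrt{162862886}}{7368} \approx 1.7321 i$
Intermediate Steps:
$D{\left(v \right)} = -3$ ($D{\left(v \right)} = - \frac{9 \cdot 1 \cdot 3}{9} = - \frac{9 \cdot 3}{9} = \left(- \frac{1}{9}\right) 27 = -3$)
$\sqrt{D{\left(r{\left(24 \right)} \right)} + \frac{1}{R + 225050}} = \sqrt{-3 + \frac{1}{-313466 + 225050}} = \sqrt{-3 + \frac{1}{-88416}} = \sqrt{-3 - \frac{1}{88416}} = \sqrt{- \frac{265249}{88416}} = \frac{i \sqrt{162862886}}{7368}$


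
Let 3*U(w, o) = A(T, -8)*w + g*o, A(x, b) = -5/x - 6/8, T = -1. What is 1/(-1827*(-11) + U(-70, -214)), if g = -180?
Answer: 6/197027 ≈ 3.0453e-5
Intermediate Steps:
A(x, b) = -¾ - 5/x (A(x, b) = -5/x - 6*⅛ = -5/x - ¾ = -¾ - 5/x)
U(w, o) = -60*o + 17*w/12 (U(w, o) = ((-¾ - 5/(-1))*w - 180*o)/3 = ((-¾ - 5*(-1))*w - 180*o)/3 = ((-¾ + 5)*w - 180*o)/3 = (17*w/4 - 180*o)/3 = (-180*o + 17*w/4)/3 = -60*o + 17*w/12)
1/(-1827*(-11) + U(-70, -214)) = 1/(-1827*(-11) + (-60*(-214) + (17/12)*(-70))) = 1/(20097 + (12840 - 595/6)) = 1/(20097 + 76445/6) = 1/(197027/6) = 6/197027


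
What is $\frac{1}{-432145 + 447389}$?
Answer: $\frac{1}{15244} \approx 6.56 \cdot 10^{-5}$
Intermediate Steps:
$\frac{1}{-432145 + 447389} = \frac{1}{15244}$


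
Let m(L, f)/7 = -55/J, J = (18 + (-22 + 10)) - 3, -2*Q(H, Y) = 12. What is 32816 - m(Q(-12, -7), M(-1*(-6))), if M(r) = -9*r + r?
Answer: 98833/3 ≈ 32944.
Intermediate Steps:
Q(H, Y) = -6 (Q(H, Y) = -½*12 = -6)
J = 3 (J = (18 - 12) - 3 = 6 - 3 = 3)
M(r) = -8*r
m(L, f) = -385/3 (m(L, f) = 7*(-55/3) = -385/3)
32816 - m(Q(-12, -7), M(-1*(-6))) = 32816 - 1*(-385/3) = 32816 + 385/3 = 98833/3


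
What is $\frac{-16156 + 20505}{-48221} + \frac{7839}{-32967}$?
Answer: $- \frac{57930878}{176633523} \approx -0.32797$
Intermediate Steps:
$\frac{-16156 + 20505}{-48221} + \frac{7839}{-32967} = 4349 \left(- \frac{1}{48221}\right) + 7839 \left(- \frac{1}{32967}\right) = - \frac{4349}{48221} - \frac{871}{3663} = - \frac{57930878}{176633523}$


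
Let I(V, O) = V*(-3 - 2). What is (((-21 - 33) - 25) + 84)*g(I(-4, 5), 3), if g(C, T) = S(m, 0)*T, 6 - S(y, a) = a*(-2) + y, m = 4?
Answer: 30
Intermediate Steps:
S(y, a) = 6 - y + 2*a (S(y, a) = 6 - (a*(-2) + y) = 6 - (-2*a + y) = 6 - (y - 2*a) = 6 + (-y + 2*a) = 6 - y + 2*a)
I(V, O) = -5*V (I(V, O) = V*(-5) = -5*V)
g(C, T) = 2*T (g(C, T) = (6 - 1*4 + 2*0)*T = (6 - 4 + 0)*T = 2*T)
(((-21 - 33) - 25) + 84)*g(I(-4, 5), 3) = (((-21 - 33) - 25) + 84)*(2*3) = ((-54 - 25) + 84)*6 = (-79 + 84)*6 = 5*6 = 30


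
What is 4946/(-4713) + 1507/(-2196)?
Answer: -5987969/3449916 ≈ -1.7357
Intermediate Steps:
4946/(-4713) + 1507/(-2196) = 4946*(-1/4713) + 1507*(-1/2196) = -4946/4713 - 1507/2196 = -5987969/3449916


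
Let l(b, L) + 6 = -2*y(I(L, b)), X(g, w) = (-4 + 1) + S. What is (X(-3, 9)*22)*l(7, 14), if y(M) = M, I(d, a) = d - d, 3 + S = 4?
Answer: 264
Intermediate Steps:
S = 1 (S = -3 + 4 = 1)
I(d, a) = 0
X(g, w) = -2 (X(g, w) = (-4 + 1) + 1 = -3 + 1 = -2)
l(b, L) = -6 (l(b, L) = -6 - 2*0 = -6 + 0 = -6)
(X(-3, 9)*22)*l(7, 14) = -2*22*(-6) = -44*(-6) = 264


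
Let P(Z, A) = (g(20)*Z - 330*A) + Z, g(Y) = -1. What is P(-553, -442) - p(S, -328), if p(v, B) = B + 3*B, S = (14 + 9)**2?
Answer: 147172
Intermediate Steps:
S = 529 (S = 23**2 = 529)
P(Z, A) = -330*A (P(Z, A) = (-Z - 330*A) + Z = -330*A)
p(v, B) = 4*B
P(-553, -442) - p(S, -328) = -330*(-442) - 4*(-328) = 145860 - 1*(-1312) = 145860 + 1312 = 147172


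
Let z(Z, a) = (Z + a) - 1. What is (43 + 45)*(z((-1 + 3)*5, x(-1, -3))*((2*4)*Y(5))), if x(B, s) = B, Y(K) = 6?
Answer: 33792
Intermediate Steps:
z(Z, a) = -1 + Z + a
(43 + 45)*(z((-1 + 3)*5, x(-1, -3))*((2*4)*Y(5))) = (43 + 45)*((-1 + (-1 + 3)*5 - 1)*((2*4)*6)) = 88*((-1 + 2*5 - 1)*(8*6)) = 88*((-1 + 10 - 1)*48) = 88*(8*48) = 88*384 = 33792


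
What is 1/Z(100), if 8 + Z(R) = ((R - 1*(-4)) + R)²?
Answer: 1/41608 ≈ 2.4034e-5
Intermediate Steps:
Z(R) = -8 + (4 + 2*R)² (Z(R) = -8 + ((R - 1*(-4)) + R)² = -8 + ((R + 4) + R)² = -8 + ((4 + R) + R)² = -8 + (4 + 2*R)²)
1/Z(100) = 1/(-8 + 4*(2 + 100)²) = 1/(-8 + 4*102²) = 1/(-8 + 4*10404) = 1/(-8 + 41616) = 1/41608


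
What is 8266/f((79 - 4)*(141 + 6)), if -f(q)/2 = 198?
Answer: -4133/198 ≈ -20.874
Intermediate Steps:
f(q) = -396 (f(q) = -2*198 = -396)
8266/f((79 - 4)*(141 + 6)) = 8266/(-396) = 8266*(-1/396) = -4133/198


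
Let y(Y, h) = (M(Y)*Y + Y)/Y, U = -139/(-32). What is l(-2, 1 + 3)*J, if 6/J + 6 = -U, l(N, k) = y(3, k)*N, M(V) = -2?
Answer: -384/331 ≈ -1.1601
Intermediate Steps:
U = 139/32 (U = -139*(-1/32) = 139/32 ≈ 4.3438)
y(Y, h) = -1 (y(Y, h) = (-2*Y + Y)/Y = (-Y)/Y = -1)
l(N, k) = -N
J = -192/331 (J = 6/(-6 - 1*139/32) = 6/(-6 - 139/32) = 6/(-331/32) = 6*(-32/331) = -192/331 ≈ -0.58006)
l(-2, 1 + 3)*J = -1*(-2)*(-192/331) = 2*(-192/331) = -384/331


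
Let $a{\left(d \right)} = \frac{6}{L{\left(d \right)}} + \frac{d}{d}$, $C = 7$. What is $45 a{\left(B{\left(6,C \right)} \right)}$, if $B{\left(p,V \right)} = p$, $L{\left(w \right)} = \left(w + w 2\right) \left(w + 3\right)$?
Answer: $\frac{140}{3} \approx 46.667$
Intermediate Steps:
$L{\left(w \right)} = 3 w \left(3 + w\right)$ ($L{\left(w \right)} = \left(w + 2 w\right) \left(3 + w\right) = 3 w \left(3 + w\right)$)
$a{\left(d \right)} = 1 + \frac{2}{d \left(3 + d\right)}$ ($a{\left(d \right)} = \frac{6}{3 d \left(3 + d\right)} + \frac{d}{d} = 6 \frac{1}{3 d \left(3 + d\right)} + 1 = \frac{2}{d \left(3 + d\right)} + 1 = 1 + \frac{2}{d \left(3 + d\right)}$)
$45 a{\left(B{\left(6,C \right)} \right)} = 45 \frac{2 + 6 \left(3 + 6\right)}{6 \left(3 + 6\right)} = 45 \frac{2 + 6 \cdot 9}{6 \cdot 9} = 45 \cdot \frac{1}{6} \cdot \frac{1}{9} \left(2 + 54\right) = 45 \cdot \frac{1}{6} \cdot \frac{1}{9} \cdot 56 = 45 \cdot \frac{28}{27} = \frac{140}{3}$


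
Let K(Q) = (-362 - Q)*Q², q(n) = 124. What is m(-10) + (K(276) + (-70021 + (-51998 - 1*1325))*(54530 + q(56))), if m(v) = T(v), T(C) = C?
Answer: -6789843274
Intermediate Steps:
m(v) = v
K(Q) = Q²*(-362 - Q)
m(-10) + (K(276) + (-70021 + (-51998 - 1*1325))*(54530 + q(56))) = -10 + (276²*(-362 - 1*276) + (-70021 + (-51998 - 1*1325))*(54530 + 124)) = -10 + (76176*(-362 - 276) + (-70021 + (-51998 - 1325))*54654) = -10 + (76176*(-638) + (-70021 - 53323)*54654) = -10 + (-48600288 - 123344*54654) = -10 + (-48600288 - 6741242976) = -10 - 6789843264 = -6789843274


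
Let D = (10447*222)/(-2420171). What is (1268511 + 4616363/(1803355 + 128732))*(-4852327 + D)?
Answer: -28781798795530725402291820/4675980926877 ≈ -6.1552e+12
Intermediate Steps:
D = -2319234/2420171 (D = 2319234*(-1/2420171) = -2319234/2420171 ≈ -0.95829)
(1268511 + 4616363/(1803355 + 128732))*(-4852327 + D) = (1268511 + 4616363/(1803355 + 128732))*(-4852327 - 2319234/2420171) = (1268511 + 4616363/1932087)*(-11743463407151/2420171) = (2450878228820/1932087)*(-11743463407151/2420171) = -28781798795530725402291820/4675980926877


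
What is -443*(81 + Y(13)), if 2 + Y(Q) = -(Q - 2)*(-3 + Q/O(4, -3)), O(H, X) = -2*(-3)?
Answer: -234347/6 ≈ -39058.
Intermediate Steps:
O(H, X) = 6
Y(Q) = -2 - (-3 + Q/6)*(-2 + Q) (Y(Q) = -2 - (Q - 2)*(-3 + Q/6) = -2 - (-2 + Q)*(-3 + Q*(1/6)) = -2 - (-2 + Q)*(-3 + Q/6) = -2 - (-3 + Q/6)*(-2 + Q))
-443*(81 + Y(13)) = -443*(81 + (-8 - 1/6*13**2 + (10/3)*13)) = -443*(81 + (-8 - 1/6*169 + 130/3)) = -443*(81 + (-8 - 169/6 + 130/3)) = -443*(81 + 43/6) = -443*529/6 = -234347/6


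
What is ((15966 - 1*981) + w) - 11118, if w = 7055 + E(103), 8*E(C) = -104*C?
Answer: 9583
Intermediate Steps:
E(C) = -13*C (E(C) = (-104*C)/8 = -13*C)
w = 5716 (w = 7055 - 13*103 = 7055 - 1339 = 5716)
((15966 - 1*981) + w) - 11118 = ((15966 - 1*981) + 5716) - 11118 = ((15966 - 981) + 5716) - 11118 = (14985 + 5716) - 11118 = 20701 - 11118 = 9583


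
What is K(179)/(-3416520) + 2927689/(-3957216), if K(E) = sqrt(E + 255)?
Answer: -2927689/3957216 - sqrt(434)/3416520 ≈ -0.73984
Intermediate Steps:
K(E) = sqrt(255 + E)
K(179)/(-3416520) + 2927689/(-3957216) = sqrt(255 + 179)/(-3416520) + 2927689/(-3957216) = sqrt(434)*(-1/3416520) + 2927689*(-1/3957216) = -sqrt(434)/3416520 - 2927689/3957216 = -2927689/3957216 - sqrt(434)/3416520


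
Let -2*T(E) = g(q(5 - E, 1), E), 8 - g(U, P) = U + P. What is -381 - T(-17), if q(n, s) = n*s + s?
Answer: -380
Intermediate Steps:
q(n, s) = s + n*s
g(U, P) = 8 - P - U (g(U, P) = 8 - (U + P) = 8 - (P + U) = 8 + (-P - U) = 8 - P - U)
T(E) = -1 (T(E) = -(8 - E - (1 + (5 - E)))/2 = -(8 - E - (6 - E))/2 = -(8 - E + (-6 + E))/2 = -½*2 = -1)
-381 - T(-17) = -381 - 1*(-1) = -381 + 1 = -380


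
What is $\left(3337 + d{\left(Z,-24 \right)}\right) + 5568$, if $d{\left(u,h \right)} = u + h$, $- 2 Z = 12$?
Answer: $8875$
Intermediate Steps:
$Z = -6$ ($Z = \left(- \frac{1}{2}\right) 12 = -6$)
$d{\left(u,h \right)} = h + u$
$\left(3337 + d{\left(Z,-24 \right)}\right) + 5568 = \left(3337 - 30\right) + 5568 = 3307 + 5568 = 8875$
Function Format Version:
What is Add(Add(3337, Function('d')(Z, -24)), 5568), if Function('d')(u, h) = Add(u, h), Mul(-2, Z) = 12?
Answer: 8875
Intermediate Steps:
Z = -6 (Z = Mul(Rational(-1, 2), 12) = -6)
Function('d')(u, h) = Add(h, u)
Add(Add(3337, Function('d')(Z, -24)), 5568) = Add(Add(3337, Add(-24, -6)), 5568) = Add(Add(3337, -30), 5568) = Add(3307, 5568) = 8875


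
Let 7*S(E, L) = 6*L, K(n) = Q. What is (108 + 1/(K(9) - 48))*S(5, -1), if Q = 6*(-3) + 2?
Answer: -20733/224 ≈ -92.558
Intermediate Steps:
Q = -16 (Q = -18 + 2 = -16)
K(n) = -16
S(E, L) = 6*L/7 (S(E, L) = (6*L)/7 = 6*L/7)
(108 + 1/(K(9) - 48))*S(5, -1) = (108 + 1/(-16 - 48))*((6/7)*(-1)) = (108 + 1/(-64))*(-6/7) = (108 - 1/64)*(-6/7) = (6911/64)*(-6/7) = -20733/224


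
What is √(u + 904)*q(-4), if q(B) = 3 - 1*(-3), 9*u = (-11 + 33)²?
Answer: 4*√2155 ≈ 185.69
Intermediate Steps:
u = 484/9 (u = (-11 + 33)²/9 = (⅑)*22² = (⅑)*484 = 484/9 ≈ 53.778)
q(B) = 6 (q(B) = 3 + 3 = 6)
√(u + 904)*q(-4) = √(484/9 + 904)*6 = √(8620/9)*6 = (2*√2155/3)*6 = 4*√2155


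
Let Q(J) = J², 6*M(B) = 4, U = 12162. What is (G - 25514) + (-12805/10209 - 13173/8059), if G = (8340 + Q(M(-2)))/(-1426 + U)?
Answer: -768351501946895/30112405146 ≈ -25516.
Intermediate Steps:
M(B) = ⅔ (M(B) = (⅙)*4 = ⅔)
G = 853/1098 (G = (8340 + (⅔)²)/(-1426 + 12162) = (8340 + 4/9)/10736 = (75064/9)*(1/10736) = 853/1098 ≈ 0.77687)
(G - 25514) + (-12805/10209 - 13173/8059) = (853/1098 - 25514) + (-12805/10209 - 13173/8059) = -28013519/1098 + (-12805*1/10209 - 13173*1/8059) = -28013519/1098 + (-12805/10209 - 13173/8059) = -28013519/1098 - 237678652/82274331 = -768351501946895/30112405146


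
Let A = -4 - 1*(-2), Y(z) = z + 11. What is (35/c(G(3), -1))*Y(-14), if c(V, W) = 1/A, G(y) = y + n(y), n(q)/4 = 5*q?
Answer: 210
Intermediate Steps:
Y(z) = 11 + z
n(q) = 20*q (n(q) = 4*(5*q) = 20*q)
A = -2 (A = -4 + 2 = -2)
G(y) = 21*y (G(y) = y + 20*y = 21*y)
c(V, W) = -1/2 (c(V, W) = 1/(-2) = -1/2)
(35/c(G(3), -1))*Y(-14) = (35/(-1/2))*(11 - 14) = (35*(-2))*(-3) = -70*(-3) = 210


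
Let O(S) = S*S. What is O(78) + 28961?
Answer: 35045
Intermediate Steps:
O(S) = S²
O(78) + 28961 = 78² + 28961 = 6084 + 28961 = 35045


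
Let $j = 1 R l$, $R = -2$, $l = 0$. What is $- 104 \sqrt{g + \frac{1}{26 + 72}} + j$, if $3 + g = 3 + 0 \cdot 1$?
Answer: $- \frac{52 \sqrt{2}}{7} \approx -10.506$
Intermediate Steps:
$g = 0$ ($g = -3 + \left(3 + 0 \cdot 1\right) = -3 + \left(3 + 0\right) = -3 + 3 = 0$)
$j = 0$ ($j = 1 \left(-2\right) 0 = \left(-2\right) 0 = 0$)
$- 104 \sqrt{g + \frac{1}{26 + 72}} + j = - 104 \sqrt{0 + \frac{1}{26 + 72}} + 0 = - 104 \sqrt{0 + \frac{1}{98}} + 0 = - \frac{104}{7 \sqrt{2}} + 0 = - 104 \frac{\sqrt{2}}{14} + 0 = - \frac{52 \sqrt{2}}{7} + 0 = - \frac{52 \sqrt{2}}{7}$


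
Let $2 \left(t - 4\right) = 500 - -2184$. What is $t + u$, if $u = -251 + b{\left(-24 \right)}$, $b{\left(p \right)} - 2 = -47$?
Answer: $1050$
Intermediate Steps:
$b{\left(p \right)} = -45$ ($b{\left(p \right)} = 2 - 47 = -45$)
$u = -296$ ($u = -251 - 45 = -296$)
$t = 1346$ ($t = 4 + \frac{500 - -2184}{2} = 4 + \frac{500 + 2184}{2} = 4 + \frac{1}{2} \cdot 2684 = 4 + 1342 = 1346$)
$t + u = 1346 - 296 = 1050$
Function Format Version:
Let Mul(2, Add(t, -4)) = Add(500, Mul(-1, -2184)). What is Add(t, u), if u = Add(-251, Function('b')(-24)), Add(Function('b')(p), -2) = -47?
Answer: 1050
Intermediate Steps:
Function('b')(p) = -45 (Function('b')(p) = Add(2, -47) = -45)
u = -296 (u = Add(-251, -45) = -296)
t = 1346 (t = Add(4, Mul(Rational(1, 2), Add(500, Mul(-1, -2184)))) = Add(4, Mul(Rational(1, 2), Add(500, 2184))) = Add(4, Mul(Rational(1, 2), 2684)) = Add(4, 1342) = 1346)
Add(t, u) = Add(1346, -296) = 1050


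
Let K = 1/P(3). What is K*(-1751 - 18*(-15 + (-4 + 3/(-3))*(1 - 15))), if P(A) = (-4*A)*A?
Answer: 2741/36 ≈ 76.139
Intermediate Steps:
P(A) = -4*A²
K = -1/36 (K = 1/(-4*3²) = 1/(-4*9) = 1/(-36) = -1/36 ≈ -0.027778)
K*(-1751 - 18*(-15 + (-4 + 3/(-3))*(1 - 15))) = -(-1751 - 18*(-15 + (-4 + 3/(-3))*(1 - 15)))/36 = -(-1751 - 18*(-15 + (-4 + 3*(-⅓))*(-14)))/36 = -(-1751 - 18*(-15 + (-4 - 1)*(-14)))/36 = -(-1751 - 18*(-15 - 5*(-14)))/36 = -(-1751 - 18*(-15 + 70))/36 = -(-1751 - 18*55)/36 = -(-1751 - 1*990)/36 = -(-1751 - 990)/36 = -1/36*(-2741) = 2741/36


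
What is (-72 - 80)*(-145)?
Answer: 22040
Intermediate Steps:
(-72 - 80)*(-145) = -152*(-145) = 22040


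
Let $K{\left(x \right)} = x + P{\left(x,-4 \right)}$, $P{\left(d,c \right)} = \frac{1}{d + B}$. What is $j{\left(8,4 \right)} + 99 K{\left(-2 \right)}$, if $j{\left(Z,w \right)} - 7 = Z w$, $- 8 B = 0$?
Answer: $- \frac{417}{2} \approx -208.5$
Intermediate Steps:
$B = 0$ ($B = \left(- \frac{1}{8}\right) 0 = 0$)
$P{\left(d,c \right)} = \frac{1}{d}$ ($P{\left(d,c \right)} = \frac{1}{d + 0} = \frac{1}{d}$)
$j{\left(Z,w \right)} = 7 + Z w$
$K{\left(x \right)} = x + \frac{1}{x}$
$j{\left(8,4 \right)} + 99 K{\left(-2 \right)} = \left(7 + 8 \cdot 4\right) + 99 \left(-2 + \frac{1}{-2}\right) = \left(7 + 32\right) + 99 \left(-2 - \frac{1}{2}\right) = 39 + 99 \left(- \frac{5}{2}\right) = 39 - \frac{495}{2} = - \frac{417}{2}$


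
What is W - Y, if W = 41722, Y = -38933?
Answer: 80655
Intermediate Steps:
W - Y = 41722 - 1*(-38933) = 41722 + 38933 = 80655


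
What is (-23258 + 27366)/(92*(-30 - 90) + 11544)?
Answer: 1027/126 ≈ 8.1508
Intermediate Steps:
(-23258 + 27366)/(92*(-30 - 90) + 11544) = 4108/(92*(-120) + 11544) = 4108/(-11040 + 11544) = 4108/504 = 4108*(1/504) = 1027/126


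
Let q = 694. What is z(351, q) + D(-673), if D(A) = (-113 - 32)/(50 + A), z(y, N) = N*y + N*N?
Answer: 451818435/623 ≈ 7.2523e+5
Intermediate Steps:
z(y, N) = N² + N*y (z(y, N) = N*y + N² = N² + N*y)
D(A) = -145/(50 + A)
z(351, q) + D(-673) = 694*(694 + 351) - 145/(50 - 673) = 694*1045 - 145/(-623) = 725230 - 145*(-1/623) = 725230 + 145/623 = 451818435/623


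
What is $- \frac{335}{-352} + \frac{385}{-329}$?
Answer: $- \frac{3615}{16544} \approx -0.21851$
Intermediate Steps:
$- \frac{335}{-352} + \frac{385}{-329} = \left(-335\right) \left(- \frac{1}{352}\right) + 385 \left(- \frac{1}{329}\right) = \frac{335}{352} - \frac{55}{47} = - \frac{3615}{16544}$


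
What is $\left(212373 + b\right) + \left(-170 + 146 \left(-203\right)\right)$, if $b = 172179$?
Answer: $354744$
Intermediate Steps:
$\left(212373 + b\right) + \left(-170 + 146 \left(-203\right)\right) = \left(212373 + 172179\right) + \left(-170 + 146 \left(-203\right)\right) = 384552 - 29808 = 354744$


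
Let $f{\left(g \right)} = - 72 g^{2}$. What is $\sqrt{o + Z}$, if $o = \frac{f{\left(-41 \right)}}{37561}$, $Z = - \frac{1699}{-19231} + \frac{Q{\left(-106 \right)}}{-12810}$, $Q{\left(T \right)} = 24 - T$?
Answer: $\frac{2 i \sqrt{672991931852288001300774}}{925311892071} \approx 1.7732 i$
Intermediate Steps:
$Z = \frac{1926416}{24634911}$ ($Z = - \frac{1699}{-19231} + \frac{24 - -106}{-12810} = \left(-1699\right) \left(- \frac{1}{19231}\right) + \left(24 + 106\right) \left(- \frac{1}{12810}\right) = \frac{1699}{19231} + 130 \left(- \frac{1}{12810}\right) = \frac{1699}{19231} - \frac{13}{1281} = \frac{1926416}{24634911} \approx 0.078199$)
$o = - \frac{121032}{37561}$ ($o = \frac{\left(-72\right) \left(-41\right)^{2}}{37561} = \left(-72\right) 1681 \cdot \frac{1}{37561} = \left(-121032\right) \frac{1}{37561} = - \frac{121032}{37561} \approx -3.2223$)
$\sqrt{o + Z} = \sqrt{- \frac{121032}{37561} + \frac{1926416}{24634911}} = \sqrt{- \frac{2909254436776}{925311892071}} = \frac{2 i \sqrt{672991931852288001300774}}{925311892071}$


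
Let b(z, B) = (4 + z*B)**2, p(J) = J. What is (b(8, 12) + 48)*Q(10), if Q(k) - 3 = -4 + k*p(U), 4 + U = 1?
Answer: -311488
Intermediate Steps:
U = -3 (U = -4 + 1 = -3)
Q(k) = -1 - 3*k (Q(k) = 3 + (-4 + k*(-3)) = 3 + (-4 - 3*k) = -1 - 3*k)
b(z, B) = (4 + B*z)**2
(b(8, 12) + 48)*Q(10) = ((4 + 12*8)**2 + 48)*(-1 - 3*10) = ((4 + 96)**2 + 48)*(-1 - 30) = (100**2 + 48)*(-31) = (10000 + 48)*(-31) = 10048*(-31) = -311488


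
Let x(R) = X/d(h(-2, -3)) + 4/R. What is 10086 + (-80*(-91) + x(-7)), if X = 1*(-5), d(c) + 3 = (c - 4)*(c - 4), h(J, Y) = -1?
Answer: 2674241/154 ≈ 17365.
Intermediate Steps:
d(c) = -3 + (-4 + c)**2 (d(c) = -3 + (c - 4)*(c - 4) = -3 + (-4 + c)*(-4 + c) = -3 + (-4 + c)**2)
X = -5
x(R) = -5/22 + 4/R (x(R) = -5/(-3 + (-4 - 1)**2) + 4/R = -5/(-3 + (-5)**2) + 4/R = -5/(-3 + 25) + 4/R = -5/22 + 4/R)
10086 + (-80*(-91) + x(-7)) = 10086 + (-80*(-91) + (-5/22 + 4/(-7))) = 10086 + (7280 + (-5/22 + 4*(-1/7))) = 10086 + (7280 + (-5/22 - 4/7)) = 10086 + (7280 - 123/154) = 10086 + 1120997/154 = 2674241/154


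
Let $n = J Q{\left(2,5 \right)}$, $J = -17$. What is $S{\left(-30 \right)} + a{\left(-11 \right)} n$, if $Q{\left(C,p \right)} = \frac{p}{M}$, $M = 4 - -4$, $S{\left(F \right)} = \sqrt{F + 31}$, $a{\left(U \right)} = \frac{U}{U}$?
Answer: $- \frac{77}{8} \approx -9.625$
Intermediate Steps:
$a{\left(U \right)} = 1$
$S{\left(F \right)} = \sqrt{31 + F}$
$M = 8$ ($M = 4 + 4 = 8$)
$Q{\left(C,p \right)} = \frac{p}{8}$
$n = - \frac{85}{8}$ ($n = - 17 \cdot \frac{1}{8} \cdot 5 = \left(-17\right) \frac{5}{8} = - \frac{85}{8} \approx -10.625$)
$S{\left(-30 \right)} + a{\left(-11 \right)} n = \sqrt{31 - 30} + 1 \left(- \frac{85}{8}\right) = \sqrt{1} - \frac{85}{8} = 1 - \frac{85}{8} = - \frac{77}{8}$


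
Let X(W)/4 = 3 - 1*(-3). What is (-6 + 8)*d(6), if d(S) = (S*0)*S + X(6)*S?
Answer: 288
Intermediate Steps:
X(W) = 24 (X(W) = 4*(3 - 1*(-3)) = 4*(3 + 3) = 4*6 = 24)
d(S) = 24*S (d(S) = (S*0)*S + 24*S = 0*S + 24*S = 0 + 24*S = 24*S)
(-6 + 8)*d(6) = (-6 + 8)*(24*6) = 2*144 = 288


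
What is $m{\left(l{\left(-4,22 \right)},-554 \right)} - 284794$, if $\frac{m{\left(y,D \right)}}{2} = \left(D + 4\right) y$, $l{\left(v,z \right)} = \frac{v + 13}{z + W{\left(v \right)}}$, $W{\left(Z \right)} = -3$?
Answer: $- \frac{5420986}{19} \approx -2.8532 \cdot 10^{5}$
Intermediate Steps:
$l{\left(v,z \right)} = \frac{13 + v}{-3 + z}$ ($l{\left(v,z \right)} = \frac{v + 13}{z - 3} = \frac{13 + v}{-3 + z}$)
$m{\left(y,D \right)} = 2 y \left(4 + D\right)$ ($m{\left(y,D \right)} = 2 \left(D + 4\right) y = 2 \left(4 + D\right) y = 2 y \left(4 + D\right)$)
$m{\left(l{\left(-4,22 \right)},-554 \right)} - 284794 = 2 \frac{13 - 4}{-3 + 22} \left(4 - 554\right) - 284794 = 2 \cdot \frac{1}{19} \cdot 9 \left(-550\right) - 284794 = 2 \cdot \frac{9}{19} \left(-550\right) - 284794 = - \frac{9900}{19} - 284794 = - \frac{5420986}{19}$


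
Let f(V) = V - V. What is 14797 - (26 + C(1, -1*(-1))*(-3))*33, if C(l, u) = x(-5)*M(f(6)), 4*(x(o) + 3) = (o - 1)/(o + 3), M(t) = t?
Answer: 13939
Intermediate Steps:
f(V) = 0
x(o) = -3 + (-1 + o)/(4*(3 + o)) (x(o) = -3 + ((o - 1)/(o + 3))/4 = -3 + ((-1 + o)/(3 + o))/4 = -3 + (-1 + o)/(4*(3 + o)))
C(l, u) = 0 (C(l, u) = ((-37 - 11*(-5))/(4*(3 - 5)))*0 = ((¼)*(-37 + 55)/(-2))*0 = ((¼)*(-½)*18)*0 = -9/4*0 = 0)
14797 - (26 + C(1, -1*(-1))*(-3))*33 = 14797 - (26 + 0*(-3))*33 = 14797 - (26 + 0)*33 = 14797 - 26*33 = 14797 - 1*858 = 14797 - 858 = 13939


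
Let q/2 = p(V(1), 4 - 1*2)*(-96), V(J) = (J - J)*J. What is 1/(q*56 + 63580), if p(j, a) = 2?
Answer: 1/42076 ≈ 2.3767e-5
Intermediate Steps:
V(J) = 0 (V(J) = 0*J = 0)
q = -384 (q = 2*(2*(-96)) = 2*(-192) = -384)
1/(q*56 + 63580) = 1/(-384*56 + 63580) = 1/(-21504 + 63580) = 1/42076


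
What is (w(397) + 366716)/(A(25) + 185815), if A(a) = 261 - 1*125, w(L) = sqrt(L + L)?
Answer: 366716/185951 + sqrt(794)/185951 ≈ 1.9723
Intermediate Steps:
w(L) = sqrt(2)*sqrt(L) (w(L) = sqrt(2*L) = sqrt(2)*sqrt(L))
A(a) = 136 (A(a) = 261 - 125 = 136)
(w(397) + 366716)/(A(25) + 185815) = (sqrt(2)*sqrt(397) + 366716)/(136 + 185815) = (sqrt(794) + 366716)/185951 = (366716 + sqrt(794))*(1/185951) = 366716/185951 + sqrt(794)/185951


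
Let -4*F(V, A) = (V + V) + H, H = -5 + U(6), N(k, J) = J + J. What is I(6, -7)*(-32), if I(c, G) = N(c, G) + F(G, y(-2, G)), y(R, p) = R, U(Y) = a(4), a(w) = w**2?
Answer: 424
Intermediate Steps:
N(k, J) = 2*J
U(Y) = 16 (U(Y) = 4**2 = 16)
H = 11 (H = -5 + 16 = 11)
F(V, A) = -11/4 - V/2 (F(V, A) = -((V + V) + 11)/4 = -(2*V + 11)/4 = -(11 + 2*V)/4 = -11/4 - V/2)
I(c, G) = -11/4 + 3*G/2 (I(c, G) = 2*G + (-11/4 - G/2) = -11/4 + 3*G/2)
I(6, -7)*(-32) = (-11/4 + (3/2)*(-7))*(-32) = (-11/4 - 21/2)*(-32) = -53/4*(-32) = 424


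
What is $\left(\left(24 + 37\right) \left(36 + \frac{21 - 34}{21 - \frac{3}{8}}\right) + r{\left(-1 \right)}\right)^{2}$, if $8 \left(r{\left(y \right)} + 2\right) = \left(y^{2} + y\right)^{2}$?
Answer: $\frac{126498303556}{27225} \approx 4.6464 \cdot 10^{6}$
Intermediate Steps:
$r{\left(y \right)} = -2 + \frac{\left(y + y^{2}\right)^{2}}{8}$ ($r{\left(y \right)} = -2 + \frac{\left(y^{2} + y\right)^{2}}{8} = -2 + \frac{\left(y + y^{2}\right)^{2}}{8}$)
$\left(\left(24 + 37\right) \left(36 + \frac{21 - 34}{21 - \frac{3}{8}}\right) + r{\left(-1 \right)}\right)^{2} = \left(\left(24 + 37\right) \left(36 + \frac{21 - 34}{21 - \frac{3}{8}}\right) - \left(2 - \frac{\left(-1\right)^{2} \left(1 - 1\right)^{2}}{8}\right)\right)^{2} = \left(61 \left(36 - \frac{13}{21 - \frac{3}{8}}\right) - \left(2 - \frac{0^{2}}{8}\right)\right)^{2} = \left(61 \left(36 - \frac{13}{21 - \frac{3}{8}}\right) - \left(2 - 0\right)\right)^{2} = \left(61 \left(36 - \frac{13}{\frac{165}{8}}\right) + \left(-2 + 0\right)\right)^{2} = \left(61 \left(36 - \frac{104}{165}\right) - 2\right)^{2} = \left(61 \cdot \frac{5836}{165} - 2\right)^{2} = \left(\frac{355996}{165} - 2\right)^{2} = \left(\frac{355666}{165}\right)^{2} = \frac{126498303556}{27225}$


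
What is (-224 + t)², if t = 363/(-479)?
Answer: 11590460281/229441 ≈ 50516.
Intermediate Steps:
t = -363/479 (t = 363*(-1/479) = -363/479 ≈ -0.75783)
(-224 + t)² = (-224 - 363/479)² = (-107659/479)² = 11590460281/229441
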